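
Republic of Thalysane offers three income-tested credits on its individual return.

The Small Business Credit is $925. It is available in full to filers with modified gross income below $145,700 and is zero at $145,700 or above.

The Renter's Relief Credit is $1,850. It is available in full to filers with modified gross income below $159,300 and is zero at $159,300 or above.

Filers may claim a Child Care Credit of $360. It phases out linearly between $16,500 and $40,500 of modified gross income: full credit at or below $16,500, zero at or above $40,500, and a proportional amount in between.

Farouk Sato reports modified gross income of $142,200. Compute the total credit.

$2,775

Small Business Credit: $142,200 is below the $145,700 cutoff, so the full $925 applies.
Renter's Relief Credit: $142,200 is below the $159,300 cutoff, so the full $1,850 applies.
Child Care Credit: $142,200 is at or above $40,500, so the credit is $0.
Total: $925 + $1,850 + $0 = $2,775.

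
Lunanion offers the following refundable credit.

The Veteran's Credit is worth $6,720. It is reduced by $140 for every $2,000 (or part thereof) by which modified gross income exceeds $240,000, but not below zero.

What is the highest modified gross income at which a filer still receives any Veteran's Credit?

After 47 increments the reduction is 47 × $140 = $6,580, leaving $140; one more increment wipes it out. Increment 47 ends at excess 47 × $2,000 = $94,000, so the highest qualifying income is $240,000 + $94,000 = $334,000.

$334,000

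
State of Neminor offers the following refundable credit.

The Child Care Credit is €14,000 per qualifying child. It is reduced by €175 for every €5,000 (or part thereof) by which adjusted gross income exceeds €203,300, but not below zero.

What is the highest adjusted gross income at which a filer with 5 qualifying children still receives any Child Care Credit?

€2,198,300

Full credit = 5 × €14,000 = €70,000.
After 399 increments the reduction is 399 × €175 = €69,825, leaving €175; one more increment wipes it out. Increment 399 ends at excess 399 × €5,000 = €1,995,000, so the highest qualifying income is €203,300 + €1,995,000 = €2,198,300.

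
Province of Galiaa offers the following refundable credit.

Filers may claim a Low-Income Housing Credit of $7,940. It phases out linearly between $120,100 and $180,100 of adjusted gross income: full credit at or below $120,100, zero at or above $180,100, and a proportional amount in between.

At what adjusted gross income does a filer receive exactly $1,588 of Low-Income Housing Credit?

$1,588 is 1,588/7,940 of the full $7,940, so 6,352/7,940 of the $60,000 range has been used: income = $120,100 + $60,000 × 6,352/7,940 = $168,100.

$168,100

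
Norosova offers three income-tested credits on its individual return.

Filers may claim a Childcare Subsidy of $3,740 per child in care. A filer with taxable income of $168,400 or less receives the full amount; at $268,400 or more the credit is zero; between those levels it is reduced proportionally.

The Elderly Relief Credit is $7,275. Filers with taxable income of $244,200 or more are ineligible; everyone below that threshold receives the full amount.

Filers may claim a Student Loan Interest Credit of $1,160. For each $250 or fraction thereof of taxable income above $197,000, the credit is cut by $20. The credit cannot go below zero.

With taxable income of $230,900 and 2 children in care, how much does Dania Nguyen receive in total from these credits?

Childcare Subsidy: base = 2 × $3,740 = $7,480. $230,900 is $62,500 into a $100,000 phase-out range, leaving 37,500/100,000 of the credit: $7,480 × 37,500/100,000 = $2,805.
Elderly Relief Credit: $230,900 is below the $244,200 cutoff, so the full $7,275 applies.
Student Loan Interest Credit: income exceeds $197,000 by $33,900 → 136 increments × $20 = $2,720 ≥ base, so the credit is $0.
Total: $2,805 + $7,275 + $0 = $10,080.

$10,080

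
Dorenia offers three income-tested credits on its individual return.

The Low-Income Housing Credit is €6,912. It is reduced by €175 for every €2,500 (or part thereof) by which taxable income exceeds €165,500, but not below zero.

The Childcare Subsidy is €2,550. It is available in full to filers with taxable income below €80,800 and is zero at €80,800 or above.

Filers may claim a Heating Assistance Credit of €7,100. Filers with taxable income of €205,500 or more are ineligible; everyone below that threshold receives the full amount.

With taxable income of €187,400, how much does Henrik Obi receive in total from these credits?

€12,437

Low-Income Housing Credit: income exceeds €165,500 by €21,900, which is 9 full-or-partial €2,500 increments; reduction = 9 × €175 = €1,575, leaving €5,337.
Childcare Subsidy: €187,400 meets or exceeds the €80,800 cutoff, so the credit is €0.
Heating Assistance Credit: €187,400 is below the €205,500 cutoff, so the full €7,100 applies.
Total: €5,337 + €0 + €7,100 = €12,437.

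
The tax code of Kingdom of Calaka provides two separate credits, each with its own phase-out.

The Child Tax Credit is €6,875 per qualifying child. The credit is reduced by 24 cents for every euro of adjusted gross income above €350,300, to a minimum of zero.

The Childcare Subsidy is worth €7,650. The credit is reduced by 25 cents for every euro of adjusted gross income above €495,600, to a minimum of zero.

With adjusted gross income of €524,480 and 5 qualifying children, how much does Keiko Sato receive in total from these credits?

€430

Child Tax Credit: base = 5 × €6,875 = €34,375. 24% of the €174,180 excess over €350,300 is €41,803.20 ≥ base, so the credit is €0.
Childcare Subsidy: 25% of the €28,880 excess over €495,600 is €7,220; credit = €7,650 − €7,220 = €430.
Total: €0 + €430 = €430.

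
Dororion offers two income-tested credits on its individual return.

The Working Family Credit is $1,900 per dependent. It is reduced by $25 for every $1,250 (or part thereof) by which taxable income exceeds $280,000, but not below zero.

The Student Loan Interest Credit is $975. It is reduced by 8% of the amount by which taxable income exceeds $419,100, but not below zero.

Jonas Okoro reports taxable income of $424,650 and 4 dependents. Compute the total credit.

$5,231

Working Family Credit: base = 4 × $1,900 = $7,600. income exceeds $280,000 by $144,650, which is 116 full-or-partial $1,250 increments; reduction = 116 × $25 = $2,900, leaving $4,700.
Student Loan Interest Credit: 8% of the $5,550 excess over $419,100 is $444; credit = $975 − $444 = $531.
Total: $4,700 + $531 = $5,231.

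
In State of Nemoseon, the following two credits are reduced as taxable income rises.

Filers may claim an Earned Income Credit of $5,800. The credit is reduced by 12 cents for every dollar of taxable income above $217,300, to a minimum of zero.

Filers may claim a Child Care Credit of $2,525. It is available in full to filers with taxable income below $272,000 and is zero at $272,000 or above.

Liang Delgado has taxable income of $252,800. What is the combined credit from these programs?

$4,065

Earned Income Credit: 12% of the $35,500 excess over $217,300 is $4,260; credit = $5,800 − $4,260 = $1,540.
Child Care Credit: $252,800 is below the $272,000 cutoff, so the full $2,525 applies.
Total: $1,540 + $2,525 = $4,065.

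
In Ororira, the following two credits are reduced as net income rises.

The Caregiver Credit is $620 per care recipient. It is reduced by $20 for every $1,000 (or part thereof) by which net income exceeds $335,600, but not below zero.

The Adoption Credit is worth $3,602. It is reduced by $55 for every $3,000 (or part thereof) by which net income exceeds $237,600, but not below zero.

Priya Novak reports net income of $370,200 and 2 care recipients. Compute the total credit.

Caregiver Credit: base = 2 × $620 = $1,240. income exceeds $335,600 by $34,600, which is 35 full-or-partial $1,000 increments; reduction = 35 × $20 = $700, leaving $540.
Adoption Credit: income exceeds $237,600 by $132,600, which is 45 full-or-partial $3,000 increments; reduction = 45 × $55 = $2,475, leaving $1,127.
Total: $540 + $1,127 = $1,667.

$1,667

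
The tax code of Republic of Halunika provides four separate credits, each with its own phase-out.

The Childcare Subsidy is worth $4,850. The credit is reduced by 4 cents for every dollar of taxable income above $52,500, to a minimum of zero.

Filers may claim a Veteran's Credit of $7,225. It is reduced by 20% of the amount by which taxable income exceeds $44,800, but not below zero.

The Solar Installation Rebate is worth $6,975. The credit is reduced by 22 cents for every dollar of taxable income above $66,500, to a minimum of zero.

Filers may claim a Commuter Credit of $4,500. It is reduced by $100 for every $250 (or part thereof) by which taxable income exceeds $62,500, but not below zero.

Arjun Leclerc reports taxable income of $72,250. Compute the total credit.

$12,105

Childcare Subsidy: 4% of the $19,750 excess over $52,500 is $790; credit = $4,850 − $790 = $4,060.
Veteran's Credit: 20% of the $27,450 excess over $44,800 is $5,490; credit = $7,225 − $5,490 = $1,735.
Solar Installation Rebate: 22% of the $5,750 excess over $66,500 is $1,265; credit = $6,975 − $1,265 = $5,710.
Commuter Credit: income exceeds $62,500 by $9,750, which is 39 full-or-partial $250 increments; reduction = 39 × $100 = $3,900, leaving $600.
Total: $4,060 + $1,735 + $5,710 + $600 = $12,105.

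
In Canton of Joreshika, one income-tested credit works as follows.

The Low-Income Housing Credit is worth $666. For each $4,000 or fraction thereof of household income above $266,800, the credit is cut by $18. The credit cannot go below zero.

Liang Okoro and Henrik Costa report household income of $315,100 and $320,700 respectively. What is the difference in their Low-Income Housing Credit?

$18

Liang ($315,100): Low-Income Housing Credit: income exceeds $266,800 by $48,300, which is 13 full-or-partial $4,000 increments; reduction = 13 × $18 = $234, leaving $432.
Henrik ($320,700): Low-Income Housing Credit: income exceeds $266,800 by $53,900, which is 14 full-or-partial $4,000 increments; reduction = 14 × $18 = $252, leaving $414.
Difference: |$432 − $414| = $18.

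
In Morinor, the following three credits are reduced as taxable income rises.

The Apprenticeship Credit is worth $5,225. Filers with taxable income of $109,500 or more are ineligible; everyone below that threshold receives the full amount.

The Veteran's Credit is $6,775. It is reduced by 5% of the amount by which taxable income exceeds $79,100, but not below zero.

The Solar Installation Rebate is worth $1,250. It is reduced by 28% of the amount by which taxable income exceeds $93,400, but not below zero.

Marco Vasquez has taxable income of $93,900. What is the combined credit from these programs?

$12,370

Apprenticeship Credit: $93,900 is below the $109,500 cutoff, so the full $5,225 applies.
Veteran's Credit: 5% of the $14,800 excess over $79,100 is $740; credit = $6,775 − $740 = $6,035.
Solar Installation Rebate: 28% of the $500 excess over $93,400 is $140; credit = $1,250 − $140 = $1,110.
Total: $5,225 + $6,035 + $1,110 = $12,370.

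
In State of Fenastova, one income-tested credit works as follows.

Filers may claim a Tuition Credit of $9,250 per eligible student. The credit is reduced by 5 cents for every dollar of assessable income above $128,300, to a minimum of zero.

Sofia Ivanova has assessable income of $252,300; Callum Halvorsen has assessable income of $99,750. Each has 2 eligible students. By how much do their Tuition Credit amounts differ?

Sofia ($252,300): Tuition Credit: base = 2 × $9,250 = $18,500. 5% of the $124,000 excess over $128,300 is $6,200; credit = $18,500 − $6,200 = $12,300.
Callum ($99,750): Tuition Credit: base = 2 × $9,250 = $18,500. $99,750 is at or below the $128,300 threshold, so the full $18,500 applies.
Difference: |$12,300 − $18,500| = $6,200.

$6,200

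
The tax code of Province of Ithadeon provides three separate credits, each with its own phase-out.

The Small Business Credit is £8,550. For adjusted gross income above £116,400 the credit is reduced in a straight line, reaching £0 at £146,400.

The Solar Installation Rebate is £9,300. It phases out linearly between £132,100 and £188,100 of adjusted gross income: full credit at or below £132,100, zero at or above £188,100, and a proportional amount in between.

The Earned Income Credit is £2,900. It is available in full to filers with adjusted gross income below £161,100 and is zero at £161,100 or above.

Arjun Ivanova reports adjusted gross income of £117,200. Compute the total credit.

£20,522

Small Business Credit: £117,200 is £800 into a £30,000 phase-out range, leaving 29,200/30,000 of the credit: £8,550 × 29,200/30,000 = £8,322.
Solar Installation Rebate: £117,200 is at or below the £132,100 threshold, so the full £9,300 applies.
Earned Income Credit: £117,200 is below the £161,100 cutoff, so the full £2,900 applies.
Total: £8,322 + £9,300 + £2,900 = £20,522.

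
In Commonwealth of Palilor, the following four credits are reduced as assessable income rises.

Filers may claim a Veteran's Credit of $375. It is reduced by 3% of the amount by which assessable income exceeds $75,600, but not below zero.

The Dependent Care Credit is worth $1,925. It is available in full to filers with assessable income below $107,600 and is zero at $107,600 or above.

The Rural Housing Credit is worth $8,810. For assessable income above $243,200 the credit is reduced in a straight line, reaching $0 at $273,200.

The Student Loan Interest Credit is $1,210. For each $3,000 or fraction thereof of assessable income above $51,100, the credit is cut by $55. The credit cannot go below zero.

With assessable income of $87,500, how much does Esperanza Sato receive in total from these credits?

Veteran's Credit: 3% of the $11,900 excess over $75,600 is $357; credit = $375 − $357 = $18.
Dependent Care Credit: $87,500 is below the $107,600 cutoff, so the full $1,925 applies.
Rural Housing Credit: $87,500 is at or below the $243,200 threshold, so the full $8,810 applies.
Student Loan Interest Credit: income exceeds $51,100 by $36,400, which is 13 full-or-partial $3,000 increments; reduction = 13 × $55 = $715, leaving $495.
Total: $18 + $1,925 + $8,810 + $495 = $11,248.

$11,248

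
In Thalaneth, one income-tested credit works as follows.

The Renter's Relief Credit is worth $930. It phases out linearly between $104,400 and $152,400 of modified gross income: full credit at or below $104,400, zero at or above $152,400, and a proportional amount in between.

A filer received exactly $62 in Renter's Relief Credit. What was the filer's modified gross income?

$149,200

$62 is 62/930 of the full $930, so 868/930 of the $48,000 range has been used: income = $104,400 + $48,000 × 868/930 = $149,200.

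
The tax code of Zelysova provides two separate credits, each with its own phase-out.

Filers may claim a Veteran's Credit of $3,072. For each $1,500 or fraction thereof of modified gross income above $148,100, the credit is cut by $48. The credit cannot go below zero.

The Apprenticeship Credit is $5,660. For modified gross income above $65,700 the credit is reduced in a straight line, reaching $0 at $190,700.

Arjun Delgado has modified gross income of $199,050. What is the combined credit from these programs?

Veteran's Credit: income exceeds $148,100 by $50,950, which is 34 full-or-partial $1,500 increments; reduction = 34 × $48 = $1,632, leaving $1,440.
Apprenticeship Credit: $199,050 is at or above $190,700, so the credit is $0.
Total: $1,440 + $0 = $1,440.

$1,440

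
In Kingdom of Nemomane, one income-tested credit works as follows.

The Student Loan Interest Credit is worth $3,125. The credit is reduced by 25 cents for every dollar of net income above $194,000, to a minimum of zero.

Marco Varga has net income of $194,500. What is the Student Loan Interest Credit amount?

$3,000

Student Loan Interest Credit: 25% of the $500 excess over $194,000 is $125; credit = $3,125 − $125 = $3,000.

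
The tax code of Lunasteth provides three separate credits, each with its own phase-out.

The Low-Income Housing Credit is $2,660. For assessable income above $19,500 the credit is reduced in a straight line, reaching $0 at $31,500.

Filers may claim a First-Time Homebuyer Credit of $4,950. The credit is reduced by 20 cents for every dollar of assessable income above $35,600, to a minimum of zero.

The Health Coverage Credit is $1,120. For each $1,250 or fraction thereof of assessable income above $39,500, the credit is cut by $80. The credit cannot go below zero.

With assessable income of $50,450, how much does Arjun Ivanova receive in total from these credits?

$2,380

Low-Income Housing Credit: $50,450 is at or above $31,500, so the credit is $0.
First-Time Homebuyer Credit: 20% of the $14,850 excess over $35,600 is $2,970; credit = $4,950 − $2,970 = $1,980.
Health Coverage Credit: income exceeds $39,500 by $10,950, which is 9 full-or-partial $1,250 increments; reduction = 9 × $80 = $720, leaving $400.
Total: $0 + $1,980 + $400 = $2,380.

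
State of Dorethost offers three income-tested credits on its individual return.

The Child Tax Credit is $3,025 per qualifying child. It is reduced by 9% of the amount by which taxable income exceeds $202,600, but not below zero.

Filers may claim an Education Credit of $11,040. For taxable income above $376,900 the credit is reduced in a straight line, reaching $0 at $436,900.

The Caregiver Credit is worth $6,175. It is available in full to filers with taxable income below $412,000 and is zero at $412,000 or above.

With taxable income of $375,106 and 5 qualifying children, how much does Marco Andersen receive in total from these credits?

Child Tax Credit: base = 5 × $3,025 = $15,125. 9% of the $172,506 excess over $202,600 is $15,525.54 ≥ base, so the credit is $0.
Education Credit: $375,106 is at or below the $376,900 threshold, so the full $11,040 applies.
Caregiver Credit: $375,106 is below the $412,000 cutoff, so the full $6,175 applies.
Total: $0 + $11,040 + $6,175 = $17,215.

$17,215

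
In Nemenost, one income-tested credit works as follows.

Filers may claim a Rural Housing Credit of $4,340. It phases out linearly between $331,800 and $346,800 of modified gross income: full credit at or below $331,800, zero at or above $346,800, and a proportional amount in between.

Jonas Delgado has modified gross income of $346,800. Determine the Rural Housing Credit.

$0

Rural Housing Credit: $346,800 is at or above $346,800, so the credit is $0.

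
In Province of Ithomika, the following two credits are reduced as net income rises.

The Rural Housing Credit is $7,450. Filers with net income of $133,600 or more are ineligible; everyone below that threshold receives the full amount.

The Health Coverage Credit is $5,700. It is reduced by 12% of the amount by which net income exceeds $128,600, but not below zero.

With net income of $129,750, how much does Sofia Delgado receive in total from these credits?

Rural Housing Credit: $129,750 is below the $133,600 cutoff, so the full $7,450 applies.
Health Coverage Credit: 12% of the $1,150 excess over $128,600 is $138; credit = $5,700 − $138 = $5,562.
Total: $7,450 + $5,562 = $13,012.

$13,012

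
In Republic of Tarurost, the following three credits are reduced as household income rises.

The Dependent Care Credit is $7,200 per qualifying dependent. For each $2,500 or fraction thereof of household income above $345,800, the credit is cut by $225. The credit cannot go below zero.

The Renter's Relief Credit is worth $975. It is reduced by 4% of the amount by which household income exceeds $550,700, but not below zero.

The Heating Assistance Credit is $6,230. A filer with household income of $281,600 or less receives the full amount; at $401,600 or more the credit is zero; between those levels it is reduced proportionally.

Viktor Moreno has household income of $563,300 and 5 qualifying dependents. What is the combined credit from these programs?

$16,896

Dependent Care Credit: base = 5 × $7,200 = $36,000. income exceeds $345,800 by $217,500, which is 87 full-or-partial $2,500 increments; reduction = 87 × $225 = $19,575, leaving $16,425.
Renter's Relief Credit: 4% of the $12,600 excess over $550,700 is $504; credit = $975 − $504 = $471.
Heating Assistance Credit: $563,300 is at or above $401,600, so the credit is $0.
Total: $16,425 + $471 + $0 = $16,896.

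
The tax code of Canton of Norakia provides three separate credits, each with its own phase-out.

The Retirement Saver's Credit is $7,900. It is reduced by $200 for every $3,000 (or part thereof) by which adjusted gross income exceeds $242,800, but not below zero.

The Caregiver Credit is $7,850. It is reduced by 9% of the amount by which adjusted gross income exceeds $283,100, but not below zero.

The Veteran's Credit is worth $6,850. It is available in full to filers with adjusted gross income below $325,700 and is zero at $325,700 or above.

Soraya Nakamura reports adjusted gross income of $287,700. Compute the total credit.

Retirement Saver's Credit: income exceeds $242,800 by $44,900, which is 15 full-or-partial $3,000 increments; reduction = 15 × $200 = $3,000, leaving $4,900.
Caregiver Credit: 9% of the $4,600 excess over $283,100 is $414; credit = $7,850 − $414 = $7,436.
Veteran's Credit: $287,700 is below the $325,700 cutoff, so the full $6,850 applies.
Total: $4,900 + $7,436 + $6,850 = $19,186.

$19,186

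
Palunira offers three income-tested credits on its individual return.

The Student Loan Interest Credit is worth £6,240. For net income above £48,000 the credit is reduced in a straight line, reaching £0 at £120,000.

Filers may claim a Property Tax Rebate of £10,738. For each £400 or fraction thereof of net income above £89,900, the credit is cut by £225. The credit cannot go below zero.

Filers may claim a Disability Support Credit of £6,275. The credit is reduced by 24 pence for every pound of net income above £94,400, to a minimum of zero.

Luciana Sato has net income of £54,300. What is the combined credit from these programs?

£22,707

Student Loan Interest Credit: £54,300 is £6,300 into a £72,000 phase-out range, leaving 65,700/72,000 of the credit: £6,240 × 65,700/72,000 = £5,694.
Property Tax Rebate: £54,300 is at or below the £89,900 threshold, so the full £10,738 applies.
Disability Support Credit: £54,300 is at or below the £94,400 threshold, so the full £6,275 applies.
Total: £5,694 + £10,738 + £6,275 = £22,707.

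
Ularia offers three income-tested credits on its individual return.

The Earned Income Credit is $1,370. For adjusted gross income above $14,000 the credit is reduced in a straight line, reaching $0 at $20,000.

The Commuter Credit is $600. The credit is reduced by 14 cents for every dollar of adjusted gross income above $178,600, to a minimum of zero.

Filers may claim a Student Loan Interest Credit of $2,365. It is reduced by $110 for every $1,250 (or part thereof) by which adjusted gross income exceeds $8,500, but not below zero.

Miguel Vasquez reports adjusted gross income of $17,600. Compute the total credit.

$2,633

Earned Income Credit: $17,600 is $3,600 into a $6,000 phase-out range, leaving 2,400/6,000 of the credit: $1,370 × 2,400/6,000 = $548.
Commuter Credit: $17,600 is at or below the $178,600 threshold, so the full $600 applies.
Student Loan Interest Credit: income exceeds $8,500 by $9,100, which is 8 full-or-partial $1,250 increments; reduction = 8 × $110 = $880, leaving $1,485.
Total: $548 + $600 + $1,485 = $2,633.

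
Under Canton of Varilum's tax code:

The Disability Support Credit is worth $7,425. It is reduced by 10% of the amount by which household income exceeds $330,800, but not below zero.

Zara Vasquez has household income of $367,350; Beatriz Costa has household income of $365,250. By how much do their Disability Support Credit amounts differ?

$210

Zara ($367,350): Disability Support Credit: 10% of the $36,550 excess over $330,800 is $3,655; credit = $7,425 − $3,655 = $3,770.
Beatriz ($365,250): Disability Support Credit: 10% of the $34,450 excess over $330,800 is $3,445; credit = $7,425 − $3,445 = $3,980.
Difference: |$3,770 − $3,980| = $210.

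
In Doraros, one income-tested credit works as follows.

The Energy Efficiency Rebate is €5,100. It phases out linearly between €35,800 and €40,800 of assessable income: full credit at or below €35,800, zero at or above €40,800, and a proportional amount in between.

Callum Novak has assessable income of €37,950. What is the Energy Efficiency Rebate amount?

€2,907

Energy Efficiency Rebate: €37,950 is €2,150 into a €5,000 phase-out range, leaving 2,850/5,000 of the credit: €5,100 × 2,850/5,000 = €2,907.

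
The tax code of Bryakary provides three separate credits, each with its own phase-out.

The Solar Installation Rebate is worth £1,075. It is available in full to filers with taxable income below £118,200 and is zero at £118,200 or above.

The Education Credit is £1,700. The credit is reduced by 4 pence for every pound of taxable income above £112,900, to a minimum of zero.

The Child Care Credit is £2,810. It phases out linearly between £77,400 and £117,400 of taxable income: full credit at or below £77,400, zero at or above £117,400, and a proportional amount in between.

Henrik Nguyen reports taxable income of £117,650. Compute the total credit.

Solar Installation Rebate: £117,650 is below the £118,200 cutoff, so the full £1,075 applies.
Education Credit: 4% of the £4,750 excess over £112,900 is £190; credit = £1,700 − £190 = £1,510.
Child Care Credit: £117,650 is at or above £117,400, so the credit is £0.
Total: £1,075 + £1,510 + £0 = £2,585.

£2,585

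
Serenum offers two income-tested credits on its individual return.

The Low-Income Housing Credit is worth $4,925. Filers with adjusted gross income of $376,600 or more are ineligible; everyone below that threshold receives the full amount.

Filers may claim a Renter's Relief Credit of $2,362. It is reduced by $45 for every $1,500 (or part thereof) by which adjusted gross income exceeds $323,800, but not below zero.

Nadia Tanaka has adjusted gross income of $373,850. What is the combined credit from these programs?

$5,757

Low-Income Housing Credit: $373,850 is below the $376,600 cutoff, so the full $4,925 applies.
Renter's Relief Credit: income exceeds $323,800 by $50,050, which is 34 full-or-partial $1,500 increments; reduction = 34 × $45 = $1,530, leaving $832.
Total: $4,925 + $832 = $5,757.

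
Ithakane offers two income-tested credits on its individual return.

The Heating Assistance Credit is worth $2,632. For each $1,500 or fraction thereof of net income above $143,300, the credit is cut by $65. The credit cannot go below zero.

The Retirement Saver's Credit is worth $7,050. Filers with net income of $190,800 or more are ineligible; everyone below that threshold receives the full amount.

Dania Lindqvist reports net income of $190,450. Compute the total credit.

Heating Assistance Credit: income exceeds $143,300 by $47,150, which is 32 full-or-partial $1,500 increments; reduction = 32 × $65 = $2,080, leaving $552.
Retirement Saver's Credit: $190,450 is below the $190,800 cutoff, so the full $7,050 applies.
Total: $552 + $7,050 = $7,602.

$7,602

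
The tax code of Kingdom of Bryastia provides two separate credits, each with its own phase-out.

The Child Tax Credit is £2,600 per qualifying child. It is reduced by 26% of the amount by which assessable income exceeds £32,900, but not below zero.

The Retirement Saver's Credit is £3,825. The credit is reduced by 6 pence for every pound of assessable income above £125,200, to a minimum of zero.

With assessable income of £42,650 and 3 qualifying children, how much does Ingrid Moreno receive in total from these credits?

£9,090

Child Tax Credit: base = 3 × £2,600 = £7,800. 26% of the £9,750 excess over £32,900 is £2,535; credit = £7,800 − £2,535 = £5,265.
Retirement Saver's Credit: £42,650 is at or below the £125,200 threshold, so the full £3,825 applies.
Total: £5,265 + £3,825 = £9,090.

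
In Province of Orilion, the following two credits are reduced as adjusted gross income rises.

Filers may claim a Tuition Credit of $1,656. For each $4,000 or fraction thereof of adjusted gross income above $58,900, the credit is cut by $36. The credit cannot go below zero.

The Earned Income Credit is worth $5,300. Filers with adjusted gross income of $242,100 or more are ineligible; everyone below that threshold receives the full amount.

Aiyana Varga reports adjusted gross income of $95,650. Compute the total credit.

$6,596

Tuition Credit: income exceeds $58,900 by $36,750, which is 10 full-or-partial $4,000 increments; reduction = 10 × $36 = $360, leaving $1,296.
Earned Income Credit: $95,650 is below the $242,100 cutoff, so the full $5,300 applies.
Total: $1,296 + $5,300 = $6,596.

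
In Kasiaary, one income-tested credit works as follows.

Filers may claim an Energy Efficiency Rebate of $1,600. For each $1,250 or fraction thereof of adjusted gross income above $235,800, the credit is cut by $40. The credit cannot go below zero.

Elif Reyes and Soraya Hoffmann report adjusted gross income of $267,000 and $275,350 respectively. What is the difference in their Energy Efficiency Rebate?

Elif ($267,000): Energy Efficiency Rebate: income exceeds $235,800 by $31,200, which is 25 full-or-partial $1,250 increments; reduction = 25 × $40 = $1,000, leaving $600.
Soraya ($275,350): Energy Efficiency Rebate: income exceeds $235,800 by $39,550, which is 32 full-or-partial $1,250 increments; reduction = 32 × $40 = $1,280, leaving $320.
Difference: |$600 − $320| = $280.

$280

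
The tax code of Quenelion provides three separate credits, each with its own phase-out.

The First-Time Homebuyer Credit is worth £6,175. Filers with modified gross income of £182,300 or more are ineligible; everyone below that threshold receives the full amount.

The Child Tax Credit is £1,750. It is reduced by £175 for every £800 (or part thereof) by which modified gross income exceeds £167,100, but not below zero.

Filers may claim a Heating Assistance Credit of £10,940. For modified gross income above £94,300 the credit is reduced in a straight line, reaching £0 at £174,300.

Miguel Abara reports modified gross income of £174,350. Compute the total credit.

£6,175

First-Time Homebuyer Credit: £174,350 is below the £182,300 cutoff, so the full £6,175 applies.
Child Tax Credit: income exceeds £167,100 by £7,250 → 10 increments × £175 = £1,750 ≥ base, so the credit is £0.
Heating Assistance Credit: £174,350 is at or above £174,300, so the credit is £0.
Total: £6,175 + £0 + £0 = £6,175.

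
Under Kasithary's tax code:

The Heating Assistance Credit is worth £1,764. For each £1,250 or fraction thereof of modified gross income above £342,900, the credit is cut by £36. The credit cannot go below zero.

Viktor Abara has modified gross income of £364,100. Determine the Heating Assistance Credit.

£1,152

Heating Assistance Credit: income exceeds £342,900 by £21,200, which is 17 full-or-partial £1,250 increments; reduction = 17 × £36 = £612, leaving £1,152.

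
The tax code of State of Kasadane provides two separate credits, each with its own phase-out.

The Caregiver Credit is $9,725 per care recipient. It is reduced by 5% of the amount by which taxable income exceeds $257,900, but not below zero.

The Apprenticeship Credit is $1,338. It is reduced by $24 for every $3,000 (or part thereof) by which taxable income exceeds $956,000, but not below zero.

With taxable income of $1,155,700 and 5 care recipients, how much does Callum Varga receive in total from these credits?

Caregiver Credit: base = 5 × $9,725 = $48,625. 5% of the $897,800 excess over $257,900 is $44,890; credit = $48,625 − $44,890 = $3,735.
Apprenticeship Credit: income exceeds $956,000 by $199,700 → 67 increments × $24 = $1,608 ≥ base, so the credit is $0.
Total: $3,735 + $0 = $3,735.

$3,735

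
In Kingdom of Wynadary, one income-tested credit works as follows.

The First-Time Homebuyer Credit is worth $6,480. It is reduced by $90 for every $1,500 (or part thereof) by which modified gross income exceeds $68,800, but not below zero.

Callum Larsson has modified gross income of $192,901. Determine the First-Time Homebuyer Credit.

First-Time Homebuyer Credit: income exceeds $68,800 by $124,101 → 83 increments × $90 = $7,470 ≥ base, so the credit is $0.

$0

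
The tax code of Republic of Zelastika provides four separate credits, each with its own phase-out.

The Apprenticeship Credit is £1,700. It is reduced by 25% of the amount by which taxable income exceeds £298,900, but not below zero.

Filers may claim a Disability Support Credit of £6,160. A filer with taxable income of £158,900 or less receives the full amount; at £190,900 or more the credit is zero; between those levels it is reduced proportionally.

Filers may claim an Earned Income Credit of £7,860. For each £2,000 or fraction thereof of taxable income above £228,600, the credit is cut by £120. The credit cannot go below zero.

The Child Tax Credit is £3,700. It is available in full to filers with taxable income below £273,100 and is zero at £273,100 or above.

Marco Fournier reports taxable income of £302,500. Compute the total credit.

Apprenticeship Credit: 25% of the £3,600 excess over £298,900 is £900; credit = £1,700 − £900 = £800.
Disability Support Credit: £302,500 is at or above £190,900, so the credit is £0.
Earned Income Credit: income exceeds £228,600 by £73,900, which is 37 full-or-partial £2,000 increments; reduction = 37 × £120 = £4,440, leaving £3,420.
Child Tax Credit: £302,500 meets or exceeds the £273,100 cutoff, so the credit is £0.
Total: £800 + £0 + £3,420 + £0 = £4,220.

£4,220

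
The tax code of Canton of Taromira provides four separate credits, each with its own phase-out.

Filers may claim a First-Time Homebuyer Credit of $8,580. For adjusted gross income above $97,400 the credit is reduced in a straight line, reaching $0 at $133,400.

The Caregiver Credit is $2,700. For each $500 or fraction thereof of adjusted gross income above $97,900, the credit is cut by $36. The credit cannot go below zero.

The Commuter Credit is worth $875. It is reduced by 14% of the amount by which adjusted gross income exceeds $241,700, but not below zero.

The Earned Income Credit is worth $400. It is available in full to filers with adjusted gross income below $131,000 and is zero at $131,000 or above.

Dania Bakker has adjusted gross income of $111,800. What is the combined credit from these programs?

First-Time Homebuyer Credit: $111,800 is $14,400 into a $36,000 phase-out range, leaving 21,600/36,000 of the credit: $8,580 × 21,600/36,000 = $5,148.
Caregiver Credit: income exceeds $97,900 by $13,900, which is 28 full-or-partial $500 increments; reduction = 28 × $36 = $1,008, leaving $1,692.
Commuter Credit: $111,800 is at or below the $241,700 threshold, so the full $875 applies.
Earned Income Credit: $111,800 is below the $131,000 cutoff, so the full $400 applies.
Total: $5,148 + $1,692 + $875 + $400 = $8,115.

$8,115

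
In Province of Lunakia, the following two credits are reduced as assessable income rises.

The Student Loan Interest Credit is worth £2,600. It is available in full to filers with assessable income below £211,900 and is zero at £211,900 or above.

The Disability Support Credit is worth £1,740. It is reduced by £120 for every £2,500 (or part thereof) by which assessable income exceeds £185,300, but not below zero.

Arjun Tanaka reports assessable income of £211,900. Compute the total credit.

Student Loan Interest Credit: £211,900 meets or exceeds the £211,900 cutoff, so the credit is £0.
Disability Support Credit: income exceeds £185,300 by £26,600, which is 11 full-or-partial £2,500 increments; reduction = 11 × £120 = £1,320, leaving £420.
Total: £0 + £420 = £420.

£420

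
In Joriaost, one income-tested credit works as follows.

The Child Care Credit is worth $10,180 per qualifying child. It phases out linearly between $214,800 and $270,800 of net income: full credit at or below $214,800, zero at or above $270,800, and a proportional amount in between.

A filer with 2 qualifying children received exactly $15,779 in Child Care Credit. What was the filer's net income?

$227,400

Full credit = 2 × $10,180 = $20,360.
$15,779 is 15,779/20,360 of the full $20,360, so 4,581/20,360 of the $56,000 range has been used: income = $214,800 + $56,000 × 4,581/20,360 = $227,400.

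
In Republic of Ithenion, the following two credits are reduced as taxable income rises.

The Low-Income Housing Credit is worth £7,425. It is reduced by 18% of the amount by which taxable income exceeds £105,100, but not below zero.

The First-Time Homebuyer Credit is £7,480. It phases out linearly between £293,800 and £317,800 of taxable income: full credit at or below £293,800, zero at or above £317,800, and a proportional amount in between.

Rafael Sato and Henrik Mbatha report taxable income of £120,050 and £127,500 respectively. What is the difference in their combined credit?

£1,341

Rafael (£120,050): Low-Income Housing Credit: 18% of the £14,950 excess over £105,100 is £2,691; credit = £7,425 − £2,691 = £4,734. First-Time Homebuyer Credit: £120,050 is at or below the £293,800 threshold, so the full £7,480 applies. total £4,734 + £7,480 = £12,214
Henrik (£127,500): Low-Income Housing Credit: 18% of the £22,400 excess over £105,100 is £4,032; credit = £7,425 − £4,032 = £3,393. First-Time Homebuyer Credit: £127,500 is at or below the £293,800 threshold, so the full £7,480 applies. total £3,393 + £7,480 = £10,873
Difference: |£12,214 − £10,873| = £1,341.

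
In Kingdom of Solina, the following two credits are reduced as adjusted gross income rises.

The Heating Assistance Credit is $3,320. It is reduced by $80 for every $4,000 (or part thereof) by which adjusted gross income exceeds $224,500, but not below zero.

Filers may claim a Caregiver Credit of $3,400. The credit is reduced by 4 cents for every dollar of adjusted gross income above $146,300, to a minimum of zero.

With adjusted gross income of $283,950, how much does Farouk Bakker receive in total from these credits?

Heating Assistance Credit: income exceeds $224,500 by $59,450, which is 15 full-or-partial $4,000 increments; reduction = 15 × $80 = $1,200, leaving $2,120.
Caregiver Credit: 4% of the $137,650 excess over $146,300 is $5,506 ≥ base, so the credit is $0.
Total: $2,120 + $0 = $2,120.

$2,120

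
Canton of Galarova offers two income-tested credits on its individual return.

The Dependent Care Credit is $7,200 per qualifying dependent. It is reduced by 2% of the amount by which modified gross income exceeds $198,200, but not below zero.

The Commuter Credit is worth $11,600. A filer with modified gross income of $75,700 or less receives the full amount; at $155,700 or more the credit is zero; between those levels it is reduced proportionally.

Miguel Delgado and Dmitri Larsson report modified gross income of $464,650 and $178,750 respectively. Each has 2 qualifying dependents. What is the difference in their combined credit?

Miguel ($464,650): Dependent Care Credit: base = 2 × $7,200 = $14,400. 2% of the $266,450 excess over $198,200 is $5,329; credit = $14,400 − $5,329 = $9,071. Commuter Credit: $464,650 is at or above $155,700, so the credit is $0. total $9,071 + $0 = $9,071
Dmitri ($178,750): Dependent Care Credit: base = 2 × $7,200 = $14,400. $178,750 is at or below the $198,200 threshold, so the full $14,400 applies. Commuter Credit: $178,750 is at or above $155,700, so the credit is $0. total $14,400 + $0 = $14,400
Difference: |$9,071 − $14,400| = $5,329.

$5,329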